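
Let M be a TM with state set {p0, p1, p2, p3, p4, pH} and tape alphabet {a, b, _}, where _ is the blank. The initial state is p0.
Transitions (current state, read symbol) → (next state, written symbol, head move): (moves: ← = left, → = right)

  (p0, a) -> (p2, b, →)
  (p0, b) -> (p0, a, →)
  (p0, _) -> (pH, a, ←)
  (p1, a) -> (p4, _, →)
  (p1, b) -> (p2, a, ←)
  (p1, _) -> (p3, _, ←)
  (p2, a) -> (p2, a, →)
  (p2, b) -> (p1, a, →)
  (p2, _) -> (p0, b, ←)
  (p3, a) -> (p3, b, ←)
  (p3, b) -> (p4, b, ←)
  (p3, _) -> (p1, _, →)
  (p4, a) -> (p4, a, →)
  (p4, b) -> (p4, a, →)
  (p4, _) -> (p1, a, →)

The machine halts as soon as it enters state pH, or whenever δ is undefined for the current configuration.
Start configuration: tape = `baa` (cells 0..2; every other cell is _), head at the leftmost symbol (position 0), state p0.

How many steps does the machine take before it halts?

state=p0 head=0 tape=___[b]aa___   (p0,b)→(p0,a,→)
state=p0 head=1 tape=___a[a]a___   (p0,a)→(p2,b,→)
state=p2 head=2 tape=___ab[a]___   (p2,a)→(p2,a,→)
state=p2 head=3 tape=___aba[_]__   (p2,_)→(p0,b,←)
state=p0 head=2 tape=___ab[a]b__   (p0,a)→(p2,b,→)
state=p2 head=3 tape=___abb[b]__   (p2,b)→(p1,a,→)
state=p1 head=4 tape=___abba[_]_   (p1,_)→(p3,_,←)
state=p3 head=3 tape=___abb[a]__   (p3,a)→(p3,b,←)
state=p3 head=2 tape=___ab[b]b__   (p3,b)→(p4,b,←)
state=p4 head=1 tape=___a[b]bb__   (p4,b)→(p4,a,→)
state=p4 head=2 tape=___aa[b]b__   (p4,b)→(p4,a,→)
state=p4 head=3 tape=___aaa[b]__   (p4,b)→(p4,a,→)
state=p4 head=4 tape=___aaaa[_]_   (p4,_)→(p1,a,→)
state=p1 head=5 tape=___aaaaa[_]   (p1,_)→(p3,_,←)
state=p3 head=4 tape=___aaaa[a]_   (p3,a)→(p3,b,←)
state=p3 head=3 tape=___aaa[a]b_   (p3,a)→(p3,b,←)
state=p3 head=2 tape=___aa[a]bb_   (p3,a)→(p3,b,←)
state=p3 head=1 tape=___a[a]bbb_   (p3,a)→(p3,b,←)
state=p3 head=0 tape=___[a]bbbb_   (p3,a)→(p3,b,←)
state=p3 head=-1 tape=__[_]bbbbb_   (p3,_)→(p1,_,→)
state=p1 head=0 tape=___[b]bbbb_   (p1,b)→(p2,a,←)
state=p2 head=-1 tape=__[_]abbbb_   (p2,_)→(p0,b,←)
state=p0 head=-2 tape=_[_]babbbb_   (p0,_)→(pH,a,←)
state=pH head=-3 tape=[_]ababbbb_
M halts after 23 transitions.

23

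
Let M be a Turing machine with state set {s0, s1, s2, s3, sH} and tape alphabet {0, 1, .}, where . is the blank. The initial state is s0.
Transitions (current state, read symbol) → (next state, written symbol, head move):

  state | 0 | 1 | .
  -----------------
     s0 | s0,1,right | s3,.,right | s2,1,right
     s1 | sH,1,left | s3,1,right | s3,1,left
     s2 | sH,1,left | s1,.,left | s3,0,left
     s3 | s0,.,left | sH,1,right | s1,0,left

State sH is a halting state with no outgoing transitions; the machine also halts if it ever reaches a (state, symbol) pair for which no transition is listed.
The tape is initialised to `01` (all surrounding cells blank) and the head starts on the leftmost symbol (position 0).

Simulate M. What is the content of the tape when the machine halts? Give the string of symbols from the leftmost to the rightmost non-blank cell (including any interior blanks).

110

s0 | [0]1.   read 0 → write 1, move right, go to s0
s0 | 1[1].   read 1 → write ., move right, go to s3
s3 | 1.[.]   read . → write 0, move left, go to s1
s1 | 1[.]0   read . → write 1, move left, go to s3
s3 | [1]10   read 1 → write 1, move right, go to sH
sH | 1[1]0
The non-blank tape span at halt is 110.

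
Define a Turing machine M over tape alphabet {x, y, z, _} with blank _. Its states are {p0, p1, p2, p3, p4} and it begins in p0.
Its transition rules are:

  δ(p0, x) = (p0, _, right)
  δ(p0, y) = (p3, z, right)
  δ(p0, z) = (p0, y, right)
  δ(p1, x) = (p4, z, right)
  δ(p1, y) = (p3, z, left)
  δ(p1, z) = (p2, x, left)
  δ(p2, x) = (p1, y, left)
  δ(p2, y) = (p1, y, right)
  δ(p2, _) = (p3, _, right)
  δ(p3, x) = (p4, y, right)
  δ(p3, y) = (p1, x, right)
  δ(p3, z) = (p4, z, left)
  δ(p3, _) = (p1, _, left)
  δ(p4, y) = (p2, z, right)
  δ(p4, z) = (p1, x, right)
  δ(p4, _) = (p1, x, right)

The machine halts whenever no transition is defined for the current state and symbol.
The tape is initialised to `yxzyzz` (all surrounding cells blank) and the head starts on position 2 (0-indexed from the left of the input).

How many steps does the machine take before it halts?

14

p0 | yx[z]yzz_   read z → write y, move right, go to p0
p0 | yxy[y]zz_   read y → write z, move right, go to p3
p3 | yxyz[z]z_   read z → write z, move left, go to p4
p4 | yxy[z]zz_   read z → write x, move right, go to p1
p1 | yxyx[z]z_   read z → write x, move left, go to p2
p2 | yxy[x]xz_   read x → write y, move left, go to p1
p1 | yx[y]yxz_   read y → write z, move left, go to p3
p3 | y[x]zyxz_   read x → write y, move right, go to p4
p4 | yy[z]yxz_   read z → write x, move right, go to p1
p1 | yyx[y]xz_   read y → write z, move left, go to p3
p3 | yy[x]zxz_   read x → write y, move right, go to p4
p4 | yyy[z]xz_   read z → write x, move right, go to p1
p1 | yyyx[x]z_   read x → write z, move right, go to p4
p4 | yyyxz[z]_   read z → write x, move right, go to p1
p1 | yyyxzx[_]
M halts after 14 transitions.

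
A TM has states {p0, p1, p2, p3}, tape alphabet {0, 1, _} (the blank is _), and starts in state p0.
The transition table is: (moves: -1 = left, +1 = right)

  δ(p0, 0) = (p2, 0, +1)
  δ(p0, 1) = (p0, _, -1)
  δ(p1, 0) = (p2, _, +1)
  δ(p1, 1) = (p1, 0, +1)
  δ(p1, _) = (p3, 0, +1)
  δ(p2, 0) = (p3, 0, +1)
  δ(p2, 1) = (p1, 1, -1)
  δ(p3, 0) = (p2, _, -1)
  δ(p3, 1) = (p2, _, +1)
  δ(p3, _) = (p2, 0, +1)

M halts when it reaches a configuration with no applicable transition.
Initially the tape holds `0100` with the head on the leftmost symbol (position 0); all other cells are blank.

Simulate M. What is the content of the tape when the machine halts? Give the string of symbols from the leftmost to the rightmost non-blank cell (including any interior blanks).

p0 | [0]100_   read 0 → write 0, move +1, go to p2
p2 | 0[1]00_   read 1 → write 1, move -1, go to p1
p1 | [0]100_   read 0 → write _, move +1, go to p2
p2 | _[1]00_   read 1 → write 1, move -1, go to p1
p1 | [_]100_   read _ → write 0, move +1, go to p3
p3 | 0[1]00_   read 1 → write _, move +1, go to p2
p2 | 0_[0]0_   read 0 → write 0, move +1, go to p3
p3 | 0_0[0]_   read 0 → write _, move -1, go to p2
p2 | 0_[0]__   read 0 → write 0, move +1, go to p3
p3 | 0_0[_]_   read _ → write 0, move +1, go to p2
p2 | 0_00[_]
The non-blank tape span at halt is 0_00.

0_00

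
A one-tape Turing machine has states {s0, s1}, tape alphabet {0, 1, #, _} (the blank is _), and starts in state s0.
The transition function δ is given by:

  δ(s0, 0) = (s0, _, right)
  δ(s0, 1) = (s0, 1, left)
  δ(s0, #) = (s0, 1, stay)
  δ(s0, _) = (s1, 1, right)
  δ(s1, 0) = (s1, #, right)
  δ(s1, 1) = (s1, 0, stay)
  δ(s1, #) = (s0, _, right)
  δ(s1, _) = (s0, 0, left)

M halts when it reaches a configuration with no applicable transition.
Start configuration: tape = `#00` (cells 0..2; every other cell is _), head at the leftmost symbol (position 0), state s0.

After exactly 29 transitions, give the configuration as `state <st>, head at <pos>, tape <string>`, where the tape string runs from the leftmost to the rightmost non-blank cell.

state s0, head at 2, tape 1###110

state=s0 head=0 tape=__[#]00__   (s0,#)→(s0,1,stay)
state=s0 head=0 tape=__[1]00__   (s0,1)→(s0,1,left)
state=s0 head=-1 tape=_[_]100__   (s0,_)→(s1,1,right)
state=s1 head=0 tape=_1[1]00__   (s1,1)→(s1,0,stay)
state=s1 head=0 tape=_1[0]00__   (s1,0)→(s1,#,right)
state=s1 head=1 tape=_1#[0]0__   (s1,0)→(s1,#,right)
state=s1 head=2 tape=_1##[0]__   (s1,0)→(s1,#,right)
state=s1 head=3 tape=_1###[_]_   (s1,_)→(s0,0,left)
state=s0 head=2 tape=_1##[#]0_   (s0,#)→(s0,1,stay)
state=s0 head=2 tape=_1##[1]0_   (s0,1)→(s0,1,left)
state=s0 head=1 tape=_1#[#]10_   (s0,#)→(s0,1,stay)
state=s0 head=1 tape=_1#[1]10_   (s0,1)→(s0,1,left)
state=s0 head=0 tape=_1[#]110_   (s0,#)→(s0,1,stay)
state=s0 head=0 tape=_1[1]110_   (s0,1)→(s0,1,left)
state=s0 head=-1 tape=_[1]1110_   (s0,1)→(s0,1,left)
state=s0 head=-2 tape=[_]11110_   (s0,_)→(s1,1,right)
state=s1 head=-1 tape=1[1]1110_   (s1,1)→(s1,0,stay)
state=s1 head=-1 tape=1[0]1110_   (s1,0)→(s1,#,right)
state=s1 head=0 tape=1#[1]110_   (s1,1)→(s1,0,stay)
state=s1 head=0 tape=1#[0]110_   (s1,0)→(s1,#,right)
state=s1 head=1 tape=1##[1]10_   (s1,1)→(s1,0,stay)
state=s1 head=1 tape=1##[0]10_   (s1,0)→(s1,#,right)
state=s1 head=2 tape=1###[1]0_   (s1,1)→(s1,0,stay)
state=s1 head=2 tape=1###[0]0_   (s1,0)→(s1,#,right)
state=s1 head=3 tape=1####[0]_   (s1,0)→(s1,#,right)
state=s1 head=4 tape=1#####[_]   (s1,_)→(s0,0,left)
state=s0 head=3 tape=1####[#]0   (s0,#)→(s0,1,stay)
state=s0 head=3 tape=1####[1]0   (s0,1)→(s0,1,left)
state=s0 head=2 tape=1###[#]10   (s0,#)→(s0,1,stay)
state=s0 head=2 tape=1###[1]10
After 29 steps: state s0, head at 2, tape 1###110.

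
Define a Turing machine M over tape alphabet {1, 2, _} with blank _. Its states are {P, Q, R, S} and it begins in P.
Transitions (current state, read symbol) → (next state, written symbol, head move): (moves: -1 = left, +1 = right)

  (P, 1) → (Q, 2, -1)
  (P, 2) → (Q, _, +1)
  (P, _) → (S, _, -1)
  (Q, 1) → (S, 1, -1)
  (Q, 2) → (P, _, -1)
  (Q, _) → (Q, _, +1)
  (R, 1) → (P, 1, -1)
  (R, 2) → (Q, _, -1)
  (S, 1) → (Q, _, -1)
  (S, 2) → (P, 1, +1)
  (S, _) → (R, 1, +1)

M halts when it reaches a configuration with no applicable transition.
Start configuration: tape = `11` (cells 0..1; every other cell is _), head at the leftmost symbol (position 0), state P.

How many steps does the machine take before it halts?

P | __[1]1   read 1 → write 2, move -1, go to Q
Q | _[_]21   read _ → write _, move +1, go to Q
Q | __[2]1   read 2 → write _, move -1, go to P
P | _[_]_1   read _ → write _, move -1, go to S
S | [_]__1   read _ → write 1, move +1, go to R
R | 1[_]_1
M halts after 5 transitions.

5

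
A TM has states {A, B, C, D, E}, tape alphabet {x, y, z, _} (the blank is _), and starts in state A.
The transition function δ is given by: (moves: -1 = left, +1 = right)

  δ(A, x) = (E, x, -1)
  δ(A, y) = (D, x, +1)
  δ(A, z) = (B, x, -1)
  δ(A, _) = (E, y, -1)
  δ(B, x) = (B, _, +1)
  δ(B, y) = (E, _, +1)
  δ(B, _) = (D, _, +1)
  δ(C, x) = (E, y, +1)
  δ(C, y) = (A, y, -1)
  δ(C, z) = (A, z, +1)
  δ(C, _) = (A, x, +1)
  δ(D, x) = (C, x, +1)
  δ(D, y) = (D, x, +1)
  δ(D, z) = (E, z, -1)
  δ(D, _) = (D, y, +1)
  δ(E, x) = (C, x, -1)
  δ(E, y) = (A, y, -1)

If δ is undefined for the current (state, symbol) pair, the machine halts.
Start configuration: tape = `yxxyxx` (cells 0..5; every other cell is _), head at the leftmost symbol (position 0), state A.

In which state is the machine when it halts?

A | [y]xxyxx_   read y → write x, move +1, go to D
D | x[x]xyxx_   read x → write x, move +1, go to C
C | xx[x]yxx_   read x → write y, move +1, go to E
E | xxy[y]xx_   read y → write y, move -1, go to A
A | xx[y]yxx_   read y → write x, move +1, go to D
D | xxx[y]xx_   read y → write x, move +1, go to D
D | xxxx[x]x_   read x → write x, move +1, go to C
C | xxxxx[x]_   read x → write y, move +1, go to E
E | xxxxxy[_]
No transition is defined for (E, _); M halts in state E.

E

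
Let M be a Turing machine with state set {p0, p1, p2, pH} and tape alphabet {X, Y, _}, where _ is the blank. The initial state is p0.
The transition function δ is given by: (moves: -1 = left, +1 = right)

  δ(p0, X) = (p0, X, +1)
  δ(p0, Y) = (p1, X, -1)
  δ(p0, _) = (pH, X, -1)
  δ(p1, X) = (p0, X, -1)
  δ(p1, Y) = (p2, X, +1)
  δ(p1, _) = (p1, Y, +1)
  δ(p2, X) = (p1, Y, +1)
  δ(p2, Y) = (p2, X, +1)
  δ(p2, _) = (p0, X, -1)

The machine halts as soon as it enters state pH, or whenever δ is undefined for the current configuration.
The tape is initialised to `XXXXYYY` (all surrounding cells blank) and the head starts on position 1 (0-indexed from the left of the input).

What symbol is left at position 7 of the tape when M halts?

state=p0 head=1 tape=X[X]XXYYY_   (p0,X)→(p0,X,+1)
state=p0 head=2 tape=XX[X]XYYY_   (p0,X)→(p0,X,+1)
state=p0 head=3 tape=XXX[X]YYY_   (p0,X)→(p0,X,+1)
state=p0 head=4 tape=XXXX[Y]YY_   (p0,Y)→(p1,X,-1)
state=p1 head=3 tape=XXX[X]XYY_   (p1,X)→(p0,X,-1)
state=p0 head=2 tape=XX[X]XXYY_   (p0,X)→(p0,X,+1)
state=p0 head=3 tape=XXX[X]XYY_   (p0,X)→(p0,X,+1)
state=p0 head=4 tape=XXXX[X]YY_   (p0,X)→(p0,X,+1)
state=p0 head=5 tape=XXXXX[Y]Y_   (p0,Y)→(p1,X,-1)
state=p1 head=4 tape=XXXX[X]XY_   (p1,X)→(p0,X,-1)
state=p0 head=3 tape=XXX[X]XXY_   (p0,X)→(p0,X,+1)
state=p0 head=4 tape=XXXX[X]XY_   (p0,X)→(p0,X,+1)
state=p0 head=5 tape=XXXXX[X]Y_   (p0,X)→(p0,X,+1)
state=p0 head=6 tape=XXXXXX[Y]_   (p0,Y)→(p1,X,-1)
state=p1 head=5 tape=XXXXX[X]X_   (p1,X)→(p0,X,-1)
state=p0 head=4 tape=XXXX[X]XX_   (p0,X)→(p0,X,+1)
state=p0 head=5 tape=XXXXX[X]X_   (p0,X)→(p0,X,+1)
state=p0 head=6 tape=XXXXXX[X]_   (p0,X)→(p0,X,+1)
state=p0 head=7 tape=XXXXXXX[_]   (p0,_)→(pH,X,-1)
state=pH head=6 tape=XXXXXX[X]X
Cell 7 holds X when M halts.

X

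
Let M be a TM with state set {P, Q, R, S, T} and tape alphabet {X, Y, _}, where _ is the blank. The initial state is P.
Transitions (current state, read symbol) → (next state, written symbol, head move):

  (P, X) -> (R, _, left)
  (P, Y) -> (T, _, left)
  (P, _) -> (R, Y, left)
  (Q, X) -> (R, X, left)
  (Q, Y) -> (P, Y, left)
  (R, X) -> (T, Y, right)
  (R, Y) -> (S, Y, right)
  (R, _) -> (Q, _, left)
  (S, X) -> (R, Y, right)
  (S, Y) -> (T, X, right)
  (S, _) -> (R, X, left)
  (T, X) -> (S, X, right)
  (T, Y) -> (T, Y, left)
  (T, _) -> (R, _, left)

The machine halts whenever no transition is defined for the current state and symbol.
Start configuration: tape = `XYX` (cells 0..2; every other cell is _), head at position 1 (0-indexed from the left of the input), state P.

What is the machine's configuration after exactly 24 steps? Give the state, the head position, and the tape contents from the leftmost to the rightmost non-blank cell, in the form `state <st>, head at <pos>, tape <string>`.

state Q, head at -3, tape YY_Y

state=P head=1 tape=___X[Y]X__   (P,Y)→(T,_,left)
state=T head=0 tape=___[X]_X__   (T,X)→(S,X,right)
state=S head=1 tape=___X[_]X__   (S,_)→(R,X,left)
state=R head=0 tape=___[X]XX__   (R,X)→(T,Y,right)
state=T head=1 tape=___Y[X]X__   (T,X)→(S,X,right)
state=S head=2 tape=___YX[X]__   (S,X)→(R,Y,right)
state=R head=3 tape=___YXY[_]_   (R,_)→(Q,_,left)
state=Q head=2 tape=___YX[Y]__   (Q,Y)→(P,Y,left)
state=P head=1 tape=___Y[X]Y__   (P,X)→(R,_,left)
state=R head=0 tape=___[Y]_Y__   (R,Y)→(S,Y,right)
state=S head=1 tape=___Y[_]Y__   (S,_)→(R,X,left)
state=R head=0 tape=___[Y]XY__   (R,Y)→(S,Y,right)
state=S head=1 tape=___Y[X]Y__   (S,X)→(R,Y,right)
state=R head=2 tape=___YY[Y]__   (R,Y)→(S,Y,right)
state=S head=3 tape=___YYY[_]_   (S,_)→(R,X,left)
state=R head=2 tape=___YY[Y]X_   (R,Y)→(S,Y,right)
state=S head=3 tape=___YYY[X]_   (S,X)→(R,Y,right)
state=R head=4 tape=___YYYY[_]   (R,_)→(Q,_,left)
state=Q head=3 tape=___YYY[Y]_   (Q,Y)→(P,Y,left)
state=P head=2 tape=___YY[Y]Y_   (P,Y)→(T,_,left)
state=T head=1 tape=___Y[Y]_Y_   (T,Y)→(T,Y,left)
state=T head=0 tape=___[Y]Y_Y_   (T,Y)→(T,Y,left)
state=T head=-1 tape=__[_]YY_Y_   (T,_)→(R,_,left)
state=R head=-2 tape=_[_]_YY_Y_   (R,_)→(Q,_,left)
state=Q head=-3 tape=[_]__YY_Y_
After 24 steps: state Q, head at -3, tape YY_Y.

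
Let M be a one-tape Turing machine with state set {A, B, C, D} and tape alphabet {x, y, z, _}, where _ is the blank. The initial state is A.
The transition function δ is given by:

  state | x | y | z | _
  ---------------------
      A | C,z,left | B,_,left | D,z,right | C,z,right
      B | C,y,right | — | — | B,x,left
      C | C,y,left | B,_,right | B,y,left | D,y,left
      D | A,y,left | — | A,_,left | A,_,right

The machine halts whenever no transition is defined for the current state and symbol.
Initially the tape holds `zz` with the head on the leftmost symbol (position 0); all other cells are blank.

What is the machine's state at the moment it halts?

A | [z]z__   read z → write z, move right, go to D
D | z[z]__   read z → write _, move left, go to A
A | [z]___   read z → write z, move right, go to D
D | z[_]__   read _ → write _, move right, go to A
A | z_[_]_   read _ → write z, move right, go to C
C | z_z[_]   read _ → write y, move left, go to D
D | z_[z]y   read z → write _, move left, go to A
A | z[_]_y   read _ → write z, move right, go to C
C | zz[_]y   read _ → write y, move left, go to D
D | z[z]yy   read z → write _, move left, go to A
A | [z]_yy   read z → write z, move right, go to D
D | z[_]yy   read _ → write _, move right, go to A
A | z_[y]y   read y → write _, move left, go to B
B | z[_]_y   read _ → write x, move left, go to B
B | [z]x_y
No transition is defined for (B, z); M halts in state B.

B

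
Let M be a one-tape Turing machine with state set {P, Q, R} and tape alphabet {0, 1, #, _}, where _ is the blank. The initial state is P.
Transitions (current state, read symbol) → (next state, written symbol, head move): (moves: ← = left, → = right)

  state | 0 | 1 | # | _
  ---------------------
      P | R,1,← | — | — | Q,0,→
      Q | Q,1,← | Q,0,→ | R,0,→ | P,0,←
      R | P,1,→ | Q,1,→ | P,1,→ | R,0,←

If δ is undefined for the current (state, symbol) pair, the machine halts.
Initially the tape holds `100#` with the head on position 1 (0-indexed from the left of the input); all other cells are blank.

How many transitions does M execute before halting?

P | 1[0]0#___   read 0 → write 1, move ←, go to R
R | [1]10#___   read 1 → write 1, move →, go to Q
Q | 1[1]0#___   read 1 → write 0, move →, go to Q
Q | 10[0]#___   read 0 → write 1, move ←, go to Q
Q | 1[0]1#___   read 0 → write 1, move ←, go to Q
Q | [1]11#___   read 1 → write 0, move →, go to Q
Q | 0[1]1#___   read 1 → write 0, move →, go to Q
Q | 00[1]#___   read 1 → write 0, move →, go to Q
Q | 000[#]___   read # → write 0, move →, go to R
R | 0000[_]__   read _ → write 0, move ←, go to R
R | 000[0]0__   read 0 → write 1, move →, go to P
P | 0001[0]__   read 0 → write 1, move ←, go to R
R | 000[1]1__   read 1 → write 1, move →, go to Q
Q | 0001[1]__   read 1 → write 0, move →, go to Q
Q | 00010[_]_   read _ → write 0, move ←, go to P
P | 0001[0]0_   read 0 → write 1, move ←, go to R
R | 000[1]10_   read 1 → write 1, move →, go to Q
Q | 0001[1]0_   read 1 → write 0, move →, go to Q
Q | 00010[0]_   read 0 → write 1, move ←, go to Q
Q | 0001[0]1_   read 0 → write 1, move ←, go to Q
Q | 000[1]11_   read 1 → write 0, move →, go to Q
Q | 0000[1]1_   read 1 → write 0, move →, go to Q
Q | 00000[1]_   read 1 → write 0, move →, go to Q
Q | 000000[_]   read _ → write 0, move ←, go to P
P | 00000[0]0   read 0 → write 1, move ←, go to R
R | 0000[0]10   read 0 → write 1, move →, go to P
P | 00001[1]0
M halts after 26 transitions.

26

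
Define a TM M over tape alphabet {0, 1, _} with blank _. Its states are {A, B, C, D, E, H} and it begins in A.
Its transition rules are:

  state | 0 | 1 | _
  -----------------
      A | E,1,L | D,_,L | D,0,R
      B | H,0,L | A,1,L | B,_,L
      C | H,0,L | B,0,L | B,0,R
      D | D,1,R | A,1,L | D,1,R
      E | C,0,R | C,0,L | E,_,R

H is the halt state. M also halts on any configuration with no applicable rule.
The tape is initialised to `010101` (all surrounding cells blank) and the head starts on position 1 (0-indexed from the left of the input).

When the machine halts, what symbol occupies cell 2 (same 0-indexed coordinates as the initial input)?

state=A head=1 tape=___0[1]0101   (A,1)→(D,_,L)
state=D head=0 tape=___[0]_0101   (D,0)→(D,1,R)
state=D head=1 tape=___1[_]0101   (D,_)→(D,1,R)
state=D head=2 tape=___11[0]101   (D,0)→(D,1,R)
state=D head=3 tape=___111[1]01   (D,1)→(A,1,L)
state=A head=2 tape=___11[1]101   (A,1)→(D,_,L)
state=D head=1 tape=___1[1]_101   (D,1)→(A,1,L)
state=A head=0 tape=___[1]1_101   (A,1)→(D,_,L)
state=D head=-1 tape=__[_]_1_101   (D,_)→(D,1,R)
state=D head=0 tape=__1[_]1_101   (D,_)→(D,1,R)
state=D head=1 tape=__11[1]_101   (D,1)→(A,1,L)
state=A head=0 tape=__1[1]1_101   (A,1)→(D,_,L)
state=D head=-1 tape=__[1]_1_101   (D,1)→(A,1,L)
state=A head=-2 tape=_[_]1_1_101   (A,_)→(D,0,R)
state=D head=-1 tape=_0[1]_1_101   (D,1)→(A,1,L)
state=A head=-2 tape=_[0]1_1_101   (A,0)→(E,1,L)
state=E head=-3 tape=[_]11_1_101   (E,_)→(E,_,R)
state=E head=-2 tape=_[1]1_1_101   (E,1)→(C,0,L)
state=C head=-3 tape=[_]01_1_101   (C,_)→(B,0,R)
state=B head=-2 tape=0[0]1_1_101   (B,0)→(H,0,L)
state=H head=-3 tape=[0]01_1_101
Cell 2 holds _ when M halts.

_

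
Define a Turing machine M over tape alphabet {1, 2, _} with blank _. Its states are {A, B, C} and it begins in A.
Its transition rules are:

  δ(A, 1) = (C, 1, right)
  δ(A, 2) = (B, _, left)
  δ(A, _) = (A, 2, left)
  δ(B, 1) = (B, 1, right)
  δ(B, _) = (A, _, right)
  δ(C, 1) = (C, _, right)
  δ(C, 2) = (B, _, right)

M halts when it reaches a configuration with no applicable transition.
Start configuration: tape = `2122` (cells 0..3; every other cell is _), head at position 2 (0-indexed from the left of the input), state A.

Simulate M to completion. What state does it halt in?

B

A | 21[2]2   read 2 → write _, move left, go to B
B | 2[1]_2   read 1 → write 1, move right, go to B
B | 21[_]2   read _ → write _, move right, go to A
A | 21_[2]   read 2 → write _, move left, go to B
B | 21[_]_   read _ → write _, move right, go to A
A | 21_[_]   read _ → write 2, move left, go to A
A | 21[_]2   read _ → write 2, move left, go to A
A | 2[1]22   read 1 → write 1, move right, go to C
C | 21[2]2   read 2 → write _, move right, go to B
B | 21_[2]
No transition is defined for (B, 2); M halts in state B.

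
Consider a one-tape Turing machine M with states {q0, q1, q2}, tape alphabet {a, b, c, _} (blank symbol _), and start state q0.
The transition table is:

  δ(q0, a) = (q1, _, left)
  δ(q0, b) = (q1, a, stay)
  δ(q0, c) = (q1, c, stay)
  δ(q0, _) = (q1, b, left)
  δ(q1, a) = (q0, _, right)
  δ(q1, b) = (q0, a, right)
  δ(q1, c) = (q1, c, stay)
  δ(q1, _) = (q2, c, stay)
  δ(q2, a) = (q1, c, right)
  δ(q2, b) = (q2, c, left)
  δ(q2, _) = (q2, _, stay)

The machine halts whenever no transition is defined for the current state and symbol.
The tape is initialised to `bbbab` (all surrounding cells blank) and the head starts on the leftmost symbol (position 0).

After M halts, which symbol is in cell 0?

q0 | [b]bbab   read b → write a, move stay, go to q1
q1 | [a]bbab   read a → write _, move right, go to q0
q0 | _[b]bab   read b → write a, move stay, go to q1
q1 | _[a]bab   read a → write _, move right, go to q0
q0 | __[b]ab   read b → write a, move stay, go to q1
q1 | __[a]ab   read a → write _, move right, go to q0
q0 | ___[a]b   read a → write _, move left, go to q1
q1 | __[_]_b   read _ → write c, move stay, go to q2
q2 | __[c]_b
Cell 0 holds _ when M halts.

_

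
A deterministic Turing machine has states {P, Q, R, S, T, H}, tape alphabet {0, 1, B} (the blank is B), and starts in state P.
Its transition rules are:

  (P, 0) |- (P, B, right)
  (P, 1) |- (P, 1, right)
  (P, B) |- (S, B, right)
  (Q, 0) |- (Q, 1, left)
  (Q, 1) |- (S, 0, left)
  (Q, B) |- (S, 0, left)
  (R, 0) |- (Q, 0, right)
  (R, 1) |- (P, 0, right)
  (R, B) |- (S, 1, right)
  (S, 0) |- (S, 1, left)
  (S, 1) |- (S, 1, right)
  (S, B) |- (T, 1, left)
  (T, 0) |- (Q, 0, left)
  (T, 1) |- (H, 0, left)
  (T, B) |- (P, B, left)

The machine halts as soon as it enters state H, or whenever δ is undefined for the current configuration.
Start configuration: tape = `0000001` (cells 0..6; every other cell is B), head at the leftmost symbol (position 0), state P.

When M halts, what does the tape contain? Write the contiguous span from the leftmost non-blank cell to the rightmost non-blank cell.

1B01

P | [0]000001BBB   read 0 → write B, move right, go to P
P | B[0]00001BBB   read 0 → write B, move right, go to P
P | BB[0]0001BBB   read 0 → write B, move right, go to P
P | BBB[0]001BBB   read 0 → write B, move right, go to P
P | BBBB[0]01BBB   read 0 → write B, move right, go to P
P | BBBBB[0]1BBB   read 0 → write B, move right, go to P
P | BBBBBB[1]BBB   read 1 → write 1, move right, go to P
P | BBBBBB1[B]BB   read B → write B, move right, go to S
S | BBBBBB1B[B]B   read B → write 1, move left, go to T
T | BBBBBB1[B]1B   read B → write B, move left, go to P
P | BBBBBB[1]B1B   read 1 → write 1, move right, go to P
P | BBBBBB1[B]1B   read B → write B, move right, go to S
S | BBBBBB1B[1]B   read 1 → write 1, move right, go to S
S | BBBBBB1B1[B]   read B → write 1, move left, go to T
T | BBBBBB1B[1]1   read 1 → write 0, move left, go to H
H | BBBBBB1[B]01
The non-blank tape span at halt is 1B01.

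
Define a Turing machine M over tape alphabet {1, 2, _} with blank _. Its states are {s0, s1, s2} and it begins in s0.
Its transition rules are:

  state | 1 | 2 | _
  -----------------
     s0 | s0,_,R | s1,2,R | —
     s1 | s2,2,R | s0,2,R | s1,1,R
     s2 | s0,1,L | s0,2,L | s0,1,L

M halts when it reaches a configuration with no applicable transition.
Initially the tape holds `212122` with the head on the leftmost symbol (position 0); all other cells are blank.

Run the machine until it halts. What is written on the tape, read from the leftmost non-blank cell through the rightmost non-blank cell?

222_22

state=s0 head=0 tape=[2]12122_   (s0,2)→(s1,2,R)
state=s1 head=1 tape=2[1]2122_   (s1,1)→(s2,2,R)
state=s2 head=2 tape=22[2]122_   (s2,2)→(s0,2,L)
state=s0 head=1 tape=2[2]2122_   (s0,2)→(s1,2,R)
state=s1 head=2 tape=22[2]122_   (s1,2)→(s0,2,R)
state=s0 head=3 tape=222[1]22_   (s0,1)→(s0,_,R)
state=s0 head=4 tape=222_[2]2_   (s0,2)→(s1,2,R)
state=s1 head=5 tape=222_2[2]_   (s1,2)→(s0,2,R)
state=s0 head=6 tape=222_22[_]
The non-blank tape span at halt is 222_22.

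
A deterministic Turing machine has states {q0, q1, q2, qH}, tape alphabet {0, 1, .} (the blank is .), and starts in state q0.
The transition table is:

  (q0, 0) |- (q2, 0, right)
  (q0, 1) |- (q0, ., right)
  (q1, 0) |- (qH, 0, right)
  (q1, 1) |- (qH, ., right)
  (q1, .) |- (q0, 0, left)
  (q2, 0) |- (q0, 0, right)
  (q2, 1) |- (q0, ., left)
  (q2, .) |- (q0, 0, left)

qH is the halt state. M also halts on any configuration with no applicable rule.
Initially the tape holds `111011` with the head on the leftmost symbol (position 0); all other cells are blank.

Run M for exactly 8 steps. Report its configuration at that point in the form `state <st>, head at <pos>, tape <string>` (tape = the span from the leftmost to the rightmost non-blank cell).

state q2, head at 4, tape 001

q0 | [1]11011   read 1 → write ., move right, go to q0
q0 | .[1]1011   read 1 → write ., move right, go to q0
q0 | ..[1]011   read 1 → write ., move right, go to q0
q0 | ...[0]11   read 0 → write 0, move right, go to q2
q2 | ...0[1]1   read 1 → write ., move left, go to q0
q0 | ...[0].1   read 0 → write 0, move right, go to q2
q2 | ...0[.]1   read . → write 0, move left, go to q0
q0 | ...[0]01   read 0 → write 0, move right, go to q2
q2 | ...0[0]1
After 8 steps: state q2, head at 4, tape 001.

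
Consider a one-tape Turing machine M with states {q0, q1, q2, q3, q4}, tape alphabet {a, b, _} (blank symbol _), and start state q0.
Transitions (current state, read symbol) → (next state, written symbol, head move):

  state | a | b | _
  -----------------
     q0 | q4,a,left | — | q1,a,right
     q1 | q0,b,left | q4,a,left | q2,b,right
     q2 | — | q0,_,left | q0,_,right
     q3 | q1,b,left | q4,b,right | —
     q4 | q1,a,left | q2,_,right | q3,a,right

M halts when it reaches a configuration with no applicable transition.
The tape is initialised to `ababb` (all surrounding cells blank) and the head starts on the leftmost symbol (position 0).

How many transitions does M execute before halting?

state=q0 head=0 tape=___[a]babb   (q0,a)→(q4,a,left)
state=q4 head=-1 tape=__[_]ababb   (q4,_)→(q3,a,right)
state=q3 head=0 tape=__a[a]babb   (q3,a)→(q1,b,left)
state=q1 head=-1 tape=__[a]bbabb   (q1,a)→(q0,b,left)
state=q0 head=-2 tape=_[_]bbbabb   (q0,_)→(q1,a,right)
state=q1 head=-1 tape=_a[b]bbabb   (q1,b)→(q4,a,left)
state=q4 head=-2 tape=_[a]abbabb   (q4,a)→(q1,a,left)
state=q1 head=-3 tape=[_]aabbabb   (q1,_)→(q2,b,right)
state=q2 head=-2 tape=b[a]abbabb
M halts after 8 transitions.

8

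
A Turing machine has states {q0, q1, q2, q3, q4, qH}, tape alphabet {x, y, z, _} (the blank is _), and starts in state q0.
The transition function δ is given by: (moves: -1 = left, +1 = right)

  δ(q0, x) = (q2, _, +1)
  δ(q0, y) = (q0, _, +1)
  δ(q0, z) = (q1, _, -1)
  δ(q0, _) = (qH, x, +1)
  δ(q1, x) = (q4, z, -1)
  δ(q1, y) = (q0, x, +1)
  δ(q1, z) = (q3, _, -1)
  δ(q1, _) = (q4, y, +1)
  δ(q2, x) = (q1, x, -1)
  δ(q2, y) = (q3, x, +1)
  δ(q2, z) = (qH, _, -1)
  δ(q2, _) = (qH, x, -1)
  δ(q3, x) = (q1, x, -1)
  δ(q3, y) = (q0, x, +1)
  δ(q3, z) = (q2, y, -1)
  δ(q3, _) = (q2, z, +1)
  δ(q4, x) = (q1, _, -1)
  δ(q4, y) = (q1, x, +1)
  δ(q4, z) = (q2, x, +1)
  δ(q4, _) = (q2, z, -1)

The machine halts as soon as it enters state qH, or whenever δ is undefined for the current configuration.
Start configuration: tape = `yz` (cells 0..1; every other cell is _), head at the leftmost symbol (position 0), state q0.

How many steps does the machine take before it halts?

11

state=q0 head=0 tape=_[y]z   (q0,y)→(q0,_,+1)
state=q0 head=1 tape=__[z]   (q0,z)→(q1,_,-1)
state=q1 head=0 tape=_[_]_   (q1,_)→(q4,y,+1)
state=q4 head=1 tape=_y[_]   (q4,_)→(q2,z,-1)
state=q2 head=0 tape=_[y]z   (q2,y)→(q3,x,+1)
state=q3 head=1 tape=_x[z]   (q3,z)→(q2,y,-1)
state=q2 head=0 tape=_[x]y   (q2,x)→(q1,x,-1)
state=q1 head=-1 tape=[_]xy   (q1,_)→(q4,y,+1)
state=q4 head=0 tape=y[x]y   (q4,x)→(q1,_,-1)
state=q1 head=-1 tape=[y]_y   (q1,y)→(q0,x,+1)
state=q0 head=0 tape=x[_]y   (q0,_)→(qH,x,+1)
state=qH head=1 tape=xx[y]
M halts after 11 transitions.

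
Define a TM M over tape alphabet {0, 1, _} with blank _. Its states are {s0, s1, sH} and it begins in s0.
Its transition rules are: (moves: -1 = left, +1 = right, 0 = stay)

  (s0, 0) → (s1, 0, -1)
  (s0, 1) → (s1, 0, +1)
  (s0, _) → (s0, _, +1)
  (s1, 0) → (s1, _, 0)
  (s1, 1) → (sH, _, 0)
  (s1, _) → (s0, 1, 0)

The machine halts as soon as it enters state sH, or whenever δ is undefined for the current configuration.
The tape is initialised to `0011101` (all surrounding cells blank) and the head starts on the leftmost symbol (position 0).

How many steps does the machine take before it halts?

state=s0 head=0 tape=_[0]011101   (s0,0)→(s1,0,-1)
state=s1 head=-1 tape=[_]0011101   (s1,_)→(s0,1,0)
state=s0 head=-1 tape=[1]0011101   (s0,1)→(s1,0,+1)
state=s1 head=0 tape=0[0]011101   (s1,0)→(s1,_,0)
state=s1 head=0 tape=0[_]011101   (s1,_)→(s0,1,0)
state=s0 head=0 tape=0[1]011101   (s0,1)→(s1,0,+1)
state=s1 head=1 tape=00[0]11101   (s1,0)→(s1,_,0)
state=s1 head=1 tape=00[_]11101   (s1,_)→(s0,1,0)
state=s0 head=1 tape=00[1]11101   (s0,1)→(s1,0,+1)
state=s1 head=2 tape=000[1]1101   (s1,1)→(sH,_,0)
state=sH head=2 tape=000[_]1101
M halts after 10 transitions.

10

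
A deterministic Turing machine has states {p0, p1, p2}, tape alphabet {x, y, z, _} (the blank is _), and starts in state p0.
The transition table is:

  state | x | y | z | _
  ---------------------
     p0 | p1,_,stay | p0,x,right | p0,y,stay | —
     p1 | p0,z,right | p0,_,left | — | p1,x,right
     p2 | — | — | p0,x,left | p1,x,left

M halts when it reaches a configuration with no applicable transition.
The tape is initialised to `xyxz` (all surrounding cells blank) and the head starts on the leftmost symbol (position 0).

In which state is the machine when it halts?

p0

state=p0 head=0 tape=[x]yxz_   (p0,x)→(p1,_,stay)
state=p1 head=0 tape=[_]yxz_   (p1,_)→(p1,x,right)
state=p1 head=1 tape=x[y]xz_   (p1,y)→(p0,_,left)
state=p0 head=0 tape=[x]_xz_   (p0,x)→(p1,_,stay)
state=p1 head=0 tape=[_]_xz_   (p1,_)→(p1,x,right)
state=p1 head=1 tape=x[_]xz_   (p1,_)→(p1,x,right)
state=p1 head=2 tape=xx[x]z_   (p1,x)→(p0,z,right)
state=p0 head=3 tape=xxz[z]_   (p0,z)→(p0,y,stay)
state=p0 head=3 tape=xxz[y]_   (p0,y)→(p0,x,right)
state=p0 head=4 tape=xxzx[_]
No transition is defined for (p0, _); M halts in state p0.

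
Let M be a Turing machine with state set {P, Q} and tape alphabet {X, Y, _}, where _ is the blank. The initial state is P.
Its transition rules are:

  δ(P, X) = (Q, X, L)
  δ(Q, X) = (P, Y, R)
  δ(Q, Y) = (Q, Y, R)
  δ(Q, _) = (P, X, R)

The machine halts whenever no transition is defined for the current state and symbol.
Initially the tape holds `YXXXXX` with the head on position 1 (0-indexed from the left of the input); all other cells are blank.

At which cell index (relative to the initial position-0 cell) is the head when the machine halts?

6

P | Y[X]XXXX_   read X → write X, move L, go to Q
Q | [Y]XXXXX_   read Y → write Y, move R, go to Q
Q | Y[X]XXXX_   read X → write Y, move R, go to P
P | YY[X]XXX_   read X → write X, move L, go to Q
Q | Y[Y]XXXX_   read Y → write Y, move R, go to Q
Q | YY[X]XXX_   read X → write Y, move R, go to P
P | YYY[X]XX_   read X → write X, move L, go to Q
Q | YY[Y]XXX_   read Y → write Y, move R, go to Q
Q | YYY[X]XX_   read X → write Y, move R, go to P
P | YYYY[X]X_   read X → write X, move L, go to Q
Q | YYY[Y]XX_   read Y → write Y, move R, go to Q
Q | YYYY[X]X_   read X → write Y, move R, go to P
P | YYYYY[X]_   read X → write X, move L, go to Q
Q | YYYY[Y]X_   read Y → write Y, move R, go to Q
Q | YYYYY[X]_   read X → write Y, move R, go to P
P | YYYYYY[_]
At halt the head is at cell 6.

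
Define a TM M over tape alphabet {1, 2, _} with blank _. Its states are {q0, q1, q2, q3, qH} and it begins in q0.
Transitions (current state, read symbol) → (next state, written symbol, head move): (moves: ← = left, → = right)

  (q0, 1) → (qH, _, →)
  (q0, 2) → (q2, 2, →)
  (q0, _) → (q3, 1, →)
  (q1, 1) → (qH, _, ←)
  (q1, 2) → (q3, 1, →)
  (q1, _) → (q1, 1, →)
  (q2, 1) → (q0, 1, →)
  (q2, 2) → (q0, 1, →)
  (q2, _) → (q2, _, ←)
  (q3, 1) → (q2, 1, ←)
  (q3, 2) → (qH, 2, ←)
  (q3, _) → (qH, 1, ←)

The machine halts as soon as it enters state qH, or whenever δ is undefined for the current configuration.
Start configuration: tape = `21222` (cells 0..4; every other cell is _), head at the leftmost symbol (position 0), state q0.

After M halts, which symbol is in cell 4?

state=q0 head=0 tape=[2]1222__   (q0,2)→(q2,2,→)
state=q2 head=1 tape=2[1]222__   (q2,1)→(q0,1,→)
state=q0 head=2 tape=21[2]22__   (q0,2)→(q2,2,→)
state=q2 head=3 tape=212[2]2__   (q2,2)→(q0,1,→)
state=q0 head=4 tape=2121[2]__   (q0,2)→(q2,2,→)
state=q2 head=5 tape=21212[_]_   (q2,_)→(q2,_,←)
state=q2 head=4 tape=2121[2]__   (q2,2)→(q0,1,→)
state=q0 head=5 tape=21211[_]_   (q0,_)→(q3,1,→)
state=q3 head=6 tape=212111[_]   (q3,_)→(qH,1,←)
state=qH head=5 tape=21211[1]1
Cell 4 holds 1 when M halts.

1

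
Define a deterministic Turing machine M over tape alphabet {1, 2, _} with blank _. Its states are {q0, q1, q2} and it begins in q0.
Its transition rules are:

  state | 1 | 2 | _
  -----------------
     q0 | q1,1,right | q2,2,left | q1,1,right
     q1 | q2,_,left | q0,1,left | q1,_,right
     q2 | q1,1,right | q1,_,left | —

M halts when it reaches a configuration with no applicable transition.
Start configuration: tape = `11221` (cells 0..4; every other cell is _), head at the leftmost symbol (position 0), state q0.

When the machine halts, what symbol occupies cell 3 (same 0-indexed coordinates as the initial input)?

_

state=q0 head=0 tape=[1]1221   (q0,1)→(q1,1,right)
state=q1 head=1 tape=1[1]221   (q1,1)→(q2,_,left)
state=q2 head=0 tape=[1]_221   (q2,1)→(q1,1,right)
state=q1 head=1 tape=1[_]221   (q1,_)→(q1,_,right)
state=q1 head=2 tape=1_[2]21   (q1,2)→(q0,1,left)
state=q0 head=1 tape=1[_]121   (q0,_)→(q1,1,right)
state=q1 head=2 tape=11[1]21   (q1,1)→(q2,_,left)
state=q2 head=1 tape=1[1]_21   (q2,1)→(q1,1,right)
state=q1 head=2 tape=11[_]21   (q1,_)→(q1,_,right)
state=q1 head=3 tape=11_[2]1   (q1,2)→(q0,1,left)
state=q0 head=2 tape=11[_]11   (q0,_)→(q1,1,right)
state=q1 head=3 tape=111[1]1   (q1,1)→(q2,_,left)
state=q2 head=2 tape=11[1]_1   (q2,1)→(q1,1,right)
state=q1 head=3 tape=111[_]1   (q1,_)→(q1,_,right)
state=q1 head=4 tape=111_[1]   (q1,1)→(q2,_,left)
state=q2 head=3 tape=111[_]_
Cell 3 holds _ when M halts.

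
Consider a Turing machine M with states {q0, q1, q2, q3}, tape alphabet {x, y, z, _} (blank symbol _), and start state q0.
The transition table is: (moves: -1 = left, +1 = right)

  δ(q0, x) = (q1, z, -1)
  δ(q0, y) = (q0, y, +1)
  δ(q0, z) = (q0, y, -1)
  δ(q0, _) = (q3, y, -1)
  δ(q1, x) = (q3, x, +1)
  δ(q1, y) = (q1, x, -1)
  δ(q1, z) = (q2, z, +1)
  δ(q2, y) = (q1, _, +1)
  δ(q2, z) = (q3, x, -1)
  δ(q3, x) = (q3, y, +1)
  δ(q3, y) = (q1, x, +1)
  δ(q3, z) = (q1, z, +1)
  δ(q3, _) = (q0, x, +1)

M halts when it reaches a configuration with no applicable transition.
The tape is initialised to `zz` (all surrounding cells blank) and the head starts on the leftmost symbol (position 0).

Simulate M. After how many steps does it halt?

state=q0 head=0 tape=__[z]z____   (q0,z)→(q0,y,-1)
state=q0 head=-1 tape=_[_]yz____   (q0,_)→(q3,y,-1)
state=q3 head=-2 tape=[_]yyz____   (q3,_)→(q0,x,+1)
state=q0 head=-1 tape=x[y]yz____   (q0,y)→(q0,y,+1)
state=q0 head=0 tape=xy[y]z____   (q0,y)→(q0,y,+1)
state=q0 head=1 tape=xyy[z]____   (q0,z)→(q0,y,-1)
state=q0 head=0 tape=xy[y]y____   (q0,y)→(q0,y,+1)
state=q0 head=1 tape=xyy[y]____   (q0,y)→(q0,y,+1)
state=q0 head=2 tape=xyyy[_]___   (q0,_)→(q3,y,-1)
state=q3 head=1 tape=xyy[y]y___   (q3,y)→(q1,x,+1)
state=q1 head=2 tape=xyyx[y]___   (q1,y)→(q1,x,-1)
state=q1 head=1 tape=xyy[x]x___   (q1,x)→(q3,x,+1)
state=q3 head=2 tape=xyyx[x]___   (q3,x)→(q3,y,+1)
state=q3 head=3 tape=xyyxy[_]__   (q3,_)→(q0,x,+1)
state=q0 head=4 tape=xyyxyx[_]_   (q0,_)→(q3,y,-1)
state=q3 head=3 tape=xyyxy[x]y_   (q3,x)→(q3,y,+1)
state=q3 head=4 tape=xyyxyy[y]_   (q3,y)→(q1,x,+1)
state=q1 head=5 tape=xyyxyyx[_]
M halts after 17 transitions.

17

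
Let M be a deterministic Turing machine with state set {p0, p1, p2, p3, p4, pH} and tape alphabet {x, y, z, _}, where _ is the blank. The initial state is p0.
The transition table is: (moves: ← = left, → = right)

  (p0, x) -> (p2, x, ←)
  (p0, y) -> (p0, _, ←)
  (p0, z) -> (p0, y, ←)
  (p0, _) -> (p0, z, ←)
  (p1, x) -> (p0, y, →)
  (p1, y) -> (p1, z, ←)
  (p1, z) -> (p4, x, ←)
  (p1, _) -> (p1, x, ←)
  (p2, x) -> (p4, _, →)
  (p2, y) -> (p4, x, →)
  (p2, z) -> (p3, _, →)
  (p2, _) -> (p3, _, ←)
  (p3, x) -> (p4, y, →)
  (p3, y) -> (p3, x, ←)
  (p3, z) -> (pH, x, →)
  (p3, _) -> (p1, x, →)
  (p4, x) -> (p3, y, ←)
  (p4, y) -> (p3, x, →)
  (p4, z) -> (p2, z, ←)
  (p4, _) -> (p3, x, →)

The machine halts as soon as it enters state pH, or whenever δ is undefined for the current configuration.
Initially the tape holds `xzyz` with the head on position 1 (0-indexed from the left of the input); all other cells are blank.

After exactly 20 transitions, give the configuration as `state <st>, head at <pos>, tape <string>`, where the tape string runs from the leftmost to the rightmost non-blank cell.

state p3, head at -1, tape yyyxyz

p0 | __x[z]yz   read z → write y, move ←, go to p0
p0 | __[x]yyz   read x → write x, move ←, go to p2
p2 | _[_]xyyz   read _ → write _, move ←, go to p3
p3 | [_]_xyyz   read _ → write x, move →, go to p1
p1 | x[_]xyyz   read _ → write x, move ←, go to p1
p1 | [x]xxyyz   read x → write y, move →, go to p0
p0 | y[x]xyyz   read x → write x, move ←, go to p2
p2 | [y]xxyyz   read y → write x, move →, go to p4
p4 | x[x]xyyz   read x → write y, move ←, go to p3
p3 | [x]yxyyz   read x → write y, move →, go to p4
p4 | y[y]xyyz   read y → write x, move →, go to p3
p3 | yx[x]yyz   read x → write y, move →, go to p4
p4 | yxy[y]yz   read y → write x, move →, go to p3
p3 | yxyx[y]z   read y → write x, move ←, go to p3
p3 | yxy[x]xz   read x → write y, move →, go to p4
p4 | yxyy[x]z   read x → write y, move ←, go to p3
p3 | yxy[y]yz   read y → write x, move ←, go to p3
p3 | yx[y]xyz   read y → write x, move ←, go to p3
p3 | y[x]xxyz   read x → write y, move →, go to p4
p4 | yy[x]xyz   read x → write y, move ←, go to p3
p3 | y[y]yxyz
After 20 steps: state p3, head at -1, tape yyyxyz.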